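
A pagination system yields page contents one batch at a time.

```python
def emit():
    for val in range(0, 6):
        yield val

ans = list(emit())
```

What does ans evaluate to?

Step 1: The generator yields each value from range(0, 6).
Step 2: list() consumes all yields: [0, 1, 2, 3, 4, 5].
Therefore ans = [0, 1, 2, 3, 4, 5].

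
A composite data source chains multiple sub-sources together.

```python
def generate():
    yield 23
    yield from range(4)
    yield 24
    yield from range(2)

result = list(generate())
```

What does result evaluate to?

Step 1: Trace yields in order:
  yield 23
  yield 0
  yield 1
  yield 2
  yield 3
  yield 24
  yield 0
  yield 1
Therefore result = [23, 0, 1, 2, 3, 24, 0, 1].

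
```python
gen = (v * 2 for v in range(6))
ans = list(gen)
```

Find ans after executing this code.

Step 1: For each v in range(6), compute v*2:
  v=0: 0*2 = 0
  v=1: 1*2 = 2
  v=2: 2*2 = 4
  v=3: 3*2 = 6
  v=4: 4*2 = 8
  v=5: 5*2 = 10
Therefore ans = [0, 2, 4, 6, 8, 10].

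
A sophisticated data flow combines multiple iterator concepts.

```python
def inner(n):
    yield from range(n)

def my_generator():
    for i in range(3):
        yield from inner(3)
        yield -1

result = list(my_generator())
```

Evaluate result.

Step 1: For each i in range(3):
  i=0: yield from inner(3) -> [0, 1, 2], then yield -1
  i=1: yield from inner(3) -> [0, 1, 2], then yield -1
  i=2: yield from inner(3) -> [0, 1, 2], then yield -1
Therefore result = [0, 1, 2, -1, 0, 1, 2, -1, 0, 1, 2, -1].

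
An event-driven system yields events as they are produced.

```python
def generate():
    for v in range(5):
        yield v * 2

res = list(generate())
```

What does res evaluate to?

Step 1: For each v in range(5), yield v * 2:
  v=0: yield 0 * 2 = 0
  v=1: yield 1 * 2 = 2
  v=2: yield 2 * 2 = 4
  v=3: yield 3 * 2 = 6
  v=4: yield 4 * 2 = 8
Therefore res = [0, 2, 4, 6, 8].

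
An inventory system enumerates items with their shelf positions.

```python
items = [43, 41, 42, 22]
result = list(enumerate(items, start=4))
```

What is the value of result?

Step 1: enumerate with start=4:
  (4, 43)
  (5, 41)
  (6, 42)
  (7, 22)
Therefore result = [(4, 43), (5, 41), (6, 42), (7, 22)].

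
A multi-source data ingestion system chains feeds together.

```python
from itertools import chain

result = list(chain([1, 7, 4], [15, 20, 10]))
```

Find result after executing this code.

Step 1: chain() concatenates iterables: [1, 7, 4] + [15, 20, 10].
Therefore result = [1, 7, 4, 15, 20, 10].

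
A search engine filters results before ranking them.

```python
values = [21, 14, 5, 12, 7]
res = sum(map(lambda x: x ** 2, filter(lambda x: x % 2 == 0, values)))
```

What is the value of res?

Step 1: Filter even numbers from [21, 14, 5, 12, 7]: [14, 12]
Step 2: Square each: [196, 144]
Step 3: Sum = 340.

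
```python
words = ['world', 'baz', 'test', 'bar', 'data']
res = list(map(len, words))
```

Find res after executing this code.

Step 1: Map len() to each word:
  'world' -> 5
  'baz' -> 3
  'test' -> 4
  'bar' -> 3
  'data' -> 4
Therefore res = [5, 3, 4, 3, 4].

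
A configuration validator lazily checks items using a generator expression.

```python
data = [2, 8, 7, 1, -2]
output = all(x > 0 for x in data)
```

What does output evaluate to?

Step 1: Check x > 0 for each element in [2, 8, 7, 1, -2]:
  2 > 0: True
  8 > 0: True
  7 > 0: True
  1 > 0: True
  -2 > 0: False
Step 2: all() returns False.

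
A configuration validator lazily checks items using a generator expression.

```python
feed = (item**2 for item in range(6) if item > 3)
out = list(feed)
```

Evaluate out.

Step 1: For range(6), keep item > 3, then square:
  item=0: 0 <= 3, excluded
  item=1: 1 <= 3, excluded
  item=2: 2 <= 3, excluded
  item=3: 3 <= 3, excluded
  item=4: 4 > 3, yield 4**2 = 16
  item=5: 5 > 3, yield 5**2 = 25
Therefore out = [16, 25].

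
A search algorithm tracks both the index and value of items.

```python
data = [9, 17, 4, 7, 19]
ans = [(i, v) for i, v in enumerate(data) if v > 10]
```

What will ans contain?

Step 1: Filter enumerate([9, 17, 4, 7, 19]) keeping v > 10:
  (0, 9): 9 <= 10, excluded
  (1, 17): 17 > 10, included
  (2, 4): 4 <= 10, excluded
  (3, 7): 7 <= 10, excluded
  (4, 19): 19 > 10, included
Therefore ans = [(1, 17), (4, 19)].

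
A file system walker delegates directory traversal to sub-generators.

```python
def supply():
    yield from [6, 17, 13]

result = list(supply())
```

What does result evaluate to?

Step 1: yield from delegates to the iterable, yielding each element.
Step 2: Collected values: [6, 17, 13].
Therefore result = [6, 17, 13].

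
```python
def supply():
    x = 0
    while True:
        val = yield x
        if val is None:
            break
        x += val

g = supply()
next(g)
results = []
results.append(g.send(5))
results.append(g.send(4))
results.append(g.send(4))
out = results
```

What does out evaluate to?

Step 1: next(g) -> yield 0.
Step 2: send(5) -> x = 5, yield 5.
Step 3: send(4) -> x = 9, yield 9.
Step 4: send(4) -> x = 13, yield 13.
Therefore out = [5, 9, 13].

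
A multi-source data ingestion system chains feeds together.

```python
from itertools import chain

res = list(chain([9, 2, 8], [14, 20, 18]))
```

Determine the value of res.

Step 1: chain() concatenates iterables: [9, 2, 8] + [14, 20, 18].
Therefore res = [9, 2, 8, 14, 20, 18].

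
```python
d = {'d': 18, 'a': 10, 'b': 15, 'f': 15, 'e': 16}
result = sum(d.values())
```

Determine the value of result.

Step 1: d.values() = [18, 10, 15, 15, 16].
Step 2: sum = 74.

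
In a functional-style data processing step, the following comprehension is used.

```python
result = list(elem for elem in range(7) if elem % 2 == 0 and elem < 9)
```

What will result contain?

Step 1: Filter range(7) where elem % 2 == 0 and elem < 9:
  elem=0: both conditions met, included
  elem=1: excluded (1 % 2 != 0)
  elem=2: both conditions met, included
  elem=3: excluded (3 % 2 != 0)
  elem=4: both conditions met, included
  elem=5: excluded (5 % 2 != 0)
  elem=6: both conditions met, included
Therefore result = [0, 2, 4, 6].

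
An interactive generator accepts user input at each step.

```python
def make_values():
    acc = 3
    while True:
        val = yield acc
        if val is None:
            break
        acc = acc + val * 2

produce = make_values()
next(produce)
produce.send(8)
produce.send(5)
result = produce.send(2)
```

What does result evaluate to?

Step 1: next() -> yield acc=3.
Step 2: send(8) -> val=8, acc = 3 + 8*2 = 19, yield 19.
Step 3: send(5) -> val=5, acc = 19 + 5*2 = 29, yield 29.
Step 4: send(2) -> val=2, acc = 29 + 2*2 = 33, yield 33.
Therefore result = 33.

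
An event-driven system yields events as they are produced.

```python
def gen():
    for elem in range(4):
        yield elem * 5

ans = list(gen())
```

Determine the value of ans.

Step 1: For each elem in range(4), yield elem * 5:
  elem=0: yield 0 * 5 = 0
  elem=1: yield 1 * 5 = 5
  elem=2: yield 2 * 5 = 10
  elem=3: yield 3 * 5 = 15
Therefore ans = [0, 5, 10, 15].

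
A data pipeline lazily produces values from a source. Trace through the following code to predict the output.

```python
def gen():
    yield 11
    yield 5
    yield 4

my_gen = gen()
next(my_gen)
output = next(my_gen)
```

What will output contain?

Step 1: gen() creates a generator.
Step 2: next(my_gen) yields 11 (consumed and discarded).
Step 3: next(my_gen) yields 5, assigned to output.
Therefore output = 5.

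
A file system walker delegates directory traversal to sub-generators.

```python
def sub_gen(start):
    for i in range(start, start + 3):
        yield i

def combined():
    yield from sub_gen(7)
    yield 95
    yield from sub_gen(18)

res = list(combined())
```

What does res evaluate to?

Step 1: combined() delegates to sub_gen(7):
  yield 7
  yield 8
  yield 9
Step 2: yield 95
Step 3: Delegates to sub_gen(18):
  yield 18
  yield 19
  yield 20
Therefore res = [7, 8, 9, 95, 18, 19, 20].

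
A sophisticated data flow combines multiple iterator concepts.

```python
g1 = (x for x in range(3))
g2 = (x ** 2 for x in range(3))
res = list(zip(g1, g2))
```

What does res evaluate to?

Step 1: g1 produces [0, 1, 2].
Step 2: g2 produces [0, 1, 4].
Step 3: zip pairs them: [(0, 0), (1, 1), (2, 4)].
Therefore res = [(0, 0), (1, 1), (2, 4)].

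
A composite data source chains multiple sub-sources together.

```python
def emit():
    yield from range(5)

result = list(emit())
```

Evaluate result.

Step 1: yield from delegates to the iterable, yielding each element.
Step 2: Collected values: [0, 1, 2, 3, 4].
Therefore result = [0, 1, 2, 3, 4].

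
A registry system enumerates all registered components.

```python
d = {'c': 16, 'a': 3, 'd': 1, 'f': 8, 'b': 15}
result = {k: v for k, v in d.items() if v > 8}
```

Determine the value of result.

Step 1: Filter items where value > 8:
  'c': 16 > 8: kept
  'a': 3 <= 8: removed
  'd': 1 <= 8: removed
  'f': 8 <= 8: removed
  'b': 15 > 8: kept
Therefore result = {'c': 16, 'b': 15}.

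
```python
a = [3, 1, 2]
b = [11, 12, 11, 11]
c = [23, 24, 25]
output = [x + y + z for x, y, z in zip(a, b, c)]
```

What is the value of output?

Step 1: zip three lists (truncates to shortest, len=3):
  3 + 11 + 23 = 37
  1 + 12 + 24 = 37
  2 + 11 + 25 = 38
Therefore output = [37, 37, 38].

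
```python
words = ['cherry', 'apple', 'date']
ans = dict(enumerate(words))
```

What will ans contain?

Step 1: enumerate pairs indices with words:
  0 -> 'cherry'
  1 -> 'apple'
  2 -> 'date'
Therefore ans = {0: 'cherry', 1: 'apple', 2: 'date'}.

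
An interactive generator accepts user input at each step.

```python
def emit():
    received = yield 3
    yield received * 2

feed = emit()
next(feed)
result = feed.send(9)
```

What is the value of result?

Step 1: next(feed) advances to first yield, producing 3.
Step 2: send(9) resumes, received = 9.
Step 3: yield received * 2 = 9 * 2 = 18.
Therefore result = 18.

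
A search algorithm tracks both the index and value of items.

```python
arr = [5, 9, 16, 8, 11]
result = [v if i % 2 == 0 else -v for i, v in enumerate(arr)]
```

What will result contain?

Step 1: For each (i, v), keep v if i is even, negate if odd:
  i=0 (even): keep 5
  i=1 (odd): negate to -9
  i=2 (even): keep 16
  i=3 (odd): negate to -8
  i=4 (even): keep 11
Therefore result = [5, -9, 16, -8, 11].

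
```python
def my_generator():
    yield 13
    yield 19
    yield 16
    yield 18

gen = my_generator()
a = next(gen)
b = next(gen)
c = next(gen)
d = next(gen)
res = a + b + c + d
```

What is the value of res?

Step 1: Create generator and consume all values:
  a = next(gen) = 13
  b = next(gen) = 19
  c = next(gen) = 16
  d = next(gen) = 18
Step 2: res = 13 + 19 + 16 + 18 = 66.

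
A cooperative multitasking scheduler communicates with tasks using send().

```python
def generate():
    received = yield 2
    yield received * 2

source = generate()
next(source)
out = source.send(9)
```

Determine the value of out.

Step 1: next(source) advances to first yield, producing 2.
Step 2: send(9) resumes, received = 9.
Step 3: yield received * 2 = 9 * 2 = 18.
Therefore out = 18.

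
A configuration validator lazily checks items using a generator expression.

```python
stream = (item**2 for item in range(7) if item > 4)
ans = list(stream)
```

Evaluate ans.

Step 1: For range(7), keep item > 4, then square:
  item=0: 0 <= 4, excluded
  item=1: 1 <= 4, excluded
  item=2: 2 <= 4, excluded
  item=3: 3 <= 4, excluded
  item=4: 4 <= 4, excluded
  item=5: 5 > 4, yield 5**2 = 25
  item=6: 6 > 4, yield 6**2 = 36
Therefore ans = [25, 36].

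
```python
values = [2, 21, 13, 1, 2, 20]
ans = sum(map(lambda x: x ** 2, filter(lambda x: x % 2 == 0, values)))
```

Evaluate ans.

Step 1: Filter even numbers from [2, 21, 13, 1, 2, 20]: [2, 2, 20]
Step 2: Square each: [4, 4, 400]
Step 3: Sum = 408.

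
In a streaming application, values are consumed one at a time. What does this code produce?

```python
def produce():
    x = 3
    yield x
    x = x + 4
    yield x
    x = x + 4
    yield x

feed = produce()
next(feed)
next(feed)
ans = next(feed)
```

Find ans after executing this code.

Step 1: Trace through generator execution:
  Yield 1: x starts at 3, yield 3
  Yield 2: x = 3 + 4 = 7, yield 7
  Yield 3: x = 7 + 4 = 11, yield 11
Step 2: First next() gets 3, second next() gets the second value, third next() yields 11.
Therefore ans = 11.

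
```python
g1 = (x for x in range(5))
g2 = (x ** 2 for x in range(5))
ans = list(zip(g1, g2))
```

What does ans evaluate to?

Step 1: g1 produces [0, 1, 2, 3, 4].
Step 2: g2 produces [0, 1, 4, 9, 16].
Step 3: zip pairs them: [(0, 0), (1, 1), (2, 4), (3, 9), (4, 16)].
Therefore ans = [(0, 0), (1, 1), (2, 4), (3, 9), (4, 16)].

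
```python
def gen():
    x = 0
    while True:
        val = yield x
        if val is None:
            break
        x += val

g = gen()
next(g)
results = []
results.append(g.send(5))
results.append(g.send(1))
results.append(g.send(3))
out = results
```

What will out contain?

Step 1: next(g) -> yield 0.
Step 2: send(5) -> x = 5, yield 5.
Step 3: send(1) -> x = 6, yield 6.
Step 4: send(3) -> x = 9, yield 9.
Therefore out = [5, 6, 9].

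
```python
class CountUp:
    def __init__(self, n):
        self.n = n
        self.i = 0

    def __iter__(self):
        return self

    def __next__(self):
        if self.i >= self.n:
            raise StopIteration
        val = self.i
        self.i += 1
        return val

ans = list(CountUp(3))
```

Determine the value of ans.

Step 1: CountUp(3) creates an iterator counting 0 to 2.
Step 2: list() consumes all values: [0, 1, 2].
Therefore ans = [0, 1, 2].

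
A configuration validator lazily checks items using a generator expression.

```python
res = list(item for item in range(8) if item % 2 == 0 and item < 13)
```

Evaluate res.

Step 1: Filter range(8) where item % 2 == 0 and item < 13:
  item=0: both conditions met, included
  item=1: excluded (1 % 2 != 0)
  item=2: both conditions met, included
  item=3: excluded (3 % 2 != 0)
  item=4: both conditions met, included
  item=5: excluded (5 % 2 != 0)
  item=6: both conditions met, included
  item=7: excluded (7 % 2 != 0)
Therefore res = [0, 2, 4, 6].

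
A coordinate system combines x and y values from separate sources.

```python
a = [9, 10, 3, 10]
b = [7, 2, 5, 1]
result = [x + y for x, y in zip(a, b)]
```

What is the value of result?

Step 1: Add corresponding elements:
  9 + 7 = 16
  10 + 2 = 12
  3 + 5 = 8
  10 + 1 = 11
Therefore result = [16, 12, 8, 11].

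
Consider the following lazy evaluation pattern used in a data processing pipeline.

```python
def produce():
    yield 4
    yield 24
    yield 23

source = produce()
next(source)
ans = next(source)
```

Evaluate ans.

Step 1: produce() creates a generator.
Step 2: next(source) yields 4 (consumed and discarded).
Step 3: next(source) yields 24, assigned to ans.
Therefore ans = 24.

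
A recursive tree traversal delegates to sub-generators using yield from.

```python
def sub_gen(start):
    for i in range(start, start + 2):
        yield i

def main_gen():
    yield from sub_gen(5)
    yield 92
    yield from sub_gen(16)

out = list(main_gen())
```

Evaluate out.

Step 1: main_gen() delegates to sub_gen(5):
  yield 5
  yield 6
Step 2: yield 92
Step 3: Delegates to sub_gen(16):
  yield 16
  yield 17
Therefore out = [5, 6, 92, 16, 17].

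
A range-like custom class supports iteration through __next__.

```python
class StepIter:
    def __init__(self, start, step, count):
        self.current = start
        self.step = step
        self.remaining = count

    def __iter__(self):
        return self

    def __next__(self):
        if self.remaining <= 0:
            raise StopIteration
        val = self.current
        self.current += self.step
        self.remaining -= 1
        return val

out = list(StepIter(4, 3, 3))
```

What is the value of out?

Step 1: StepIter starts at 4, increments by 3, for 3 steps:
  Yield 4, then current += 3
  Yield 7, then current += 3
  Yield 10, then current += 3
Therefore out = [4, 7, 10].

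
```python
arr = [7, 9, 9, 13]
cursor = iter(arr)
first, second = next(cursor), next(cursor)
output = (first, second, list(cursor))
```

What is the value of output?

Step 1: Create iterator over [7, 9, 9, 13].
Step 2: first = 7, second = 9.
Step 3: Remaining elements: [9, 13].
Therefore output = (7, 9, [9, 13]).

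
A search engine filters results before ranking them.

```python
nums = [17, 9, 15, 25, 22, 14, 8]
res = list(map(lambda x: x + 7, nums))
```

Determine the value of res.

Step 1: Apply lambda x: x + 7 to each element:
  17 -> 24
  9 -> 16
  15 -> 22
  25 -> 32
  22 -> 29
  14 -> 21
  8 -> 15
Therefore res = [24, 16, 22, 32, 29, 21, 15].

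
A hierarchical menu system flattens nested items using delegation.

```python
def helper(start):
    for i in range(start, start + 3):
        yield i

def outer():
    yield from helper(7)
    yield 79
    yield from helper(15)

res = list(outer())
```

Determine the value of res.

Step 1: outer() delegates to helper(7):
  yield 7
  yield 8
  yield 9
Step 2: yield 79
Step 3: Delegates to helper(15):
  yield 15
  yield 16
  yield 17
Therefore res = [7, 8, 9, 79, 15, 16, 17].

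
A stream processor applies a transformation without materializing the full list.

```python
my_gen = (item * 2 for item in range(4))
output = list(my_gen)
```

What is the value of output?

Step 1: For each item in range(4), compute item*2:
  item=0: 0*2 = 0
  item=1: 1*2 = 2
  item=2: 2*2 = 4
  item=3: 3*2 = 6
Therefore output = [0, 2, 4, 6].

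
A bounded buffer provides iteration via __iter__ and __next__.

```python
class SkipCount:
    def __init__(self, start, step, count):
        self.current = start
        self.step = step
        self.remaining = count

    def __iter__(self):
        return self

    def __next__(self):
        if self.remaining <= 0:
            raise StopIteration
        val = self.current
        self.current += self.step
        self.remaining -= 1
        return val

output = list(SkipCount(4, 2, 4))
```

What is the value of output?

Step 1: SkipCount starts at 4, increments by 2, for 4 steps:
  Yield 4, then current += 2
  Yield 6, then current += 2
  Yield 8, then current += 2
  Yield 10, then current += 2
Therefore output = [4, 6, 8, 10].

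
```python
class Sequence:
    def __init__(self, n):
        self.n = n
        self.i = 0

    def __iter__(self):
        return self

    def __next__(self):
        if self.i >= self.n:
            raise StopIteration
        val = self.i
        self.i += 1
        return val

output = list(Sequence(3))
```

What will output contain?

Step 1: Sequence(3) creates an iterator counting 0 to 2.
Step 2: list() consumes all values: [0, 1, 2].
Therefore output = [0, 1, 2].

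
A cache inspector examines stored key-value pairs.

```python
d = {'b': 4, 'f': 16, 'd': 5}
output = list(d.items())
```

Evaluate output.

Step 1: d.items() returns (key, value) pairs in insertion order.
Therefore output = [('b', 4), ('f', 16), ('d', 5)].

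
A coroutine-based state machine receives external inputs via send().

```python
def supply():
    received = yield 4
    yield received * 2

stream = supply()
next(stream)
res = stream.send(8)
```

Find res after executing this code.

Step 1: next(stream) advances to first yield, producing 4.
Step 2: send(8) resumes, received = 8.
Step 3: yield received * 2 = 8 * 2 = 16.
Therefore res = 16.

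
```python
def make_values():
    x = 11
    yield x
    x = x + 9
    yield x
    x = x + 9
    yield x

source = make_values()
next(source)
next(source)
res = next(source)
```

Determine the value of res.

Step 1: Trace through generator execution:
  Yield 1: x starts at 11, yield 11
  Yield 2: x = 11 + 9 = 20, yield 20
  Yield 3: x = 20 + 9 = 29, yield 29
Step 2: First next() gets 11, second next() gets the second value, third next() yields 29.
Therefore res = 29.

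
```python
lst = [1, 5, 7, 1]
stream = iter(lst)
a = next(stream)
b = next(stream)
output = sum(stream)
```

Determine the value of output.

Step 1: Create iterator over [1, 5, 7, 1].
Step 2: a = next() = 1, b = next() = 5.
Step 3: sum() of remaining [7, 1] = 8.
Therefore output = 8.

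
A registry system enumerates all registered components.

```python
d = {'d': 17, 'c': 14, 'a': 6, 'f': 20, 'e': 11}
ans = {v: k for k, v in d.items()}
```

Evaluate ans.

Step 1: Invert dict (swap keys and values):
  'd': 17 -> 17: 'd'
  'c': 14 -> 14: 'c'
  'a': 6 -> 6: 'a'
  'f': 20 -> 20: 'f'
  'e': 11 -> 11: 'e'
Therefore ans = {17: 'd', 14: 'c', 6: 'a', 20: 'f', 11: 'e'}.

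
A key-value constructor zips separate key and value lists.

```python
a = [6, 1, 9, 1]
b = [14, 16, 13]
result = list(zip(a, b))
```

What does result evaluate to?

Step 1: zip stops at shortest (len(a)=4, len(b)=3):
  Index 0: (6, 14)
  Index 1: (1, 16)
  Index 2: (9, 13)
Step 2: Last element of a (1) has no pair, dropped.
Therefore result = [(6, 14), (1, 16), (9, 13)].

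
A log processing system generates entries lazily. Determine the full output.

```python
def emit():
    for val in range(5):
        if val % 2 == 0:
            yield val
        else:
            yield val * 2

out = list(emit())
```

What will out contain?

Step 1: For each val in range(5), yield val if even, else val*2:
  val=0 (even): yield 0
  val=1 (odd): yield 1*2 = 2
  val=2 (even): yield 2
  val=3 (odd): yield 3*2 = 6
  val=4 (even): yield 4
Therefore out = [0, 2, 2, 6, 4].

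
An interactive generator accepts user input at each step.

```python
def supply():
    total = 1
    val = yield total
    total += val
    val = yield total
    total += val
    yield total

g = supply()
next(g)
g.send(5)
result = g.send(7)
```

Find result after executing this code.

Step 1: next() -> yield total=1.
Step 2: send(5) -> val=5, total = 1+5 = 6, yield 6.
Step 3: send(7) -> val=7, total = 6+7 = 13, yield 13.
Therefore result = 13.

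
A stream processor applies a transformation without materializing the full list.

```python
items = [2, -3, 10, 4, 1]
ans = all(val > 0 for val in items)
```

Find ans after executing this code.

Step 1: Check val > 0 for each element in [2, -3, 10, 4, 1]:
  2 > 0: True
  -3 > 0: False
  10 > 0: True
  4 > 0: True
  1 > 0: True
Step 2: all() returns False.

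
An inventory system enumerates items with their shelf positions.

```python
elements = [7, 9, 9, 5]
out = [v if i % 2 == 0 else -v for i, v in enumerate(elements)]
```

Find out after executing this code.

Step 1: For each (i, v), keep v if i is even, negate if odd:
  i=0 (even): keep 7
  i=1 (odd): negate to -9
  i=2 (even): keep 9
  i=3 (odd): negate to -5
Therefore out = [7, -9, 9, -5].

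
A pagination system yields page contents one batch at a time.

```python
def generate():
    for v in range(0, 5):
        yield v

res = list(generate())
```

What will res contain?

Step 1: The generator yields each value from range(0, 5).
Step 2: list() consumes all yields: [0, 1, 2, 3, 4].
Therefore res = [0, 1, 2, 3, 4].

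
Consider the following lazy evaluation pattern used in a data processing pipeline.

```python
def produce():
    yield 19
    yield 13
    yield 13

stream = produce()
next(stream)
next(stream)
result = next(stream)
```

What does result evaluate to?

Step 1: produce() creates a generator.
Step 2: next(stream) yields 19 (consumed and discarded).
Step 3: next(stream) yields 13 (consumed and discarded).
Step 4: next(stream) yields 13, assigned to result.
Therefore result = 13.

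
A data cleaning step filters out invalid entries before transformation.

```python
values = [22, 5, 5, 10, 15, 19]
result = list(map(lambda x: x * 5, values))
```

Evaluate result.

Step 1: Apply lambda x: x * 5 to each element:
  22 -> 110
  5 -> 25
  5 -> 25
  10 -> 50
  15 -> 75
  19 -> 95
Therefore result = [110, 25, 25, 50, 75, 95].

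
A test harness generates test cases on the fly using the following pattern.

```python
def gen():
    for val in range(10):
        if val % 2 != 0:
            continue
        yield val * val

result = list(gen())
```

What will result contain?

Step 1: Only yield val**2 when val is divisible by 2:
  val=0: 0 % 2 == 0, yield 0**2 = 0
  val=2: 2 % 2 == 0, yield 2**2 = 4
  val=4: 4 % 2 == 0, yield 4**2 = 16
  val=6: 6 % 2 == 0, yield 6**2 = 36
  val=8: 8 % 2 == 0, yield 8**2 = 64
Therefore result = [0, 4, 16, 36, 64].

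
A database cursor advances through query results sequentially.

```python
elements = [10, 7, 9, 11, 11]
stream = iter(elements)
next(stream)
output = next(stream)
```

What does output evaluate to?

Step 1: Create iterator over [10, 7, 9, 11, 11].
Step 2: next() consumes 10.
Step 3: next() returns 7.
Therefore output = 7.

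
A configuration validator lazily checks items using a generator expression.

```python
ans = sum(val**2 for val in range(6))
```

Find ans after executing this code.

Step 1: Compute val**2 for each val in range(6):
  val=0: 0**2 = 0
  val=1: 1**2 = 1
  val=2: 2**2 = 4
  val=3: 3**2 = 9
  val=4: 4**2 = 16
  val=5: 5**2 = 25
Step 2: sum = 0 + 1 + 4 + 9 + 16 + 25 = 55.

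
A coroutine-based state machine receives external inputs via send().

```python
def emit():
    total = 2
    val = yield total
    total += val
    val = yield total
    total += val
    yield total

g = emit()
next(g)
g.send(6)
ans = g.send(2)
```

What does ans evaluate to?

Step 1: next() -> yield total=2.
Step 2: send(6) -> val=6, total = 2+6 = 8, yield 8.
Step 3: send(2) -> val=2, total = 8+2 = 10, yield 10.
Therefore ans = 10.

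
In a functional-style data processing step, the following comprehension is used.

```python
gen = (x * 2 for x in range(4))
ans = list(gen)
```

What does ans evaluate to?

Step 1: For each x in range(4), compute x*2:
  x=0: 0*2 = 0
  x=1: 1*2 = 2
  x=2: 2*2 = 4
  x=3: 3*2 = 6
Therefore ans = [0, 2, 4, 6].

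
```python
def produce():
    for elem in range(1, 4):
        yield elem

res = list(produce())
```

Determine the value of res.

Step 1: The generator yields each value from range(1, 4).
Step 2: list() consumes all yields: [1, 2, 3].
Therefore res = [1, 2, 3].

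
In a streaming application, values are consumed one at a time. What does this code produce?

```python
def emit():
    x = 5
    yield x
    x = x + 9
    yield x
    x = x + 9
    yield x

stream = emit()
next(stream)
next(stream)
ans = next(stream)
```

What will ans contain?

Step 1: Trace through generator execution:
  Yield 1: x starts at 5, yield 5
  Yield 2: x = 5 + 9 = 14, yield 14
  Yield 3: x = 14 + 9 = 23, yield 23
Step 2: First next() gets 5, second next() gets the second value, third next() yields 23.
Therefore ans = 23.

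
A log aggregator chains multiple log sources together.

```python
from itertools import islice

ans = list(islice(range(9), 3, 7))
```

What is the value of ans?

Step 1: islice(range(9), 3, 7) takes elements at indices [3, 7).
Step 2: Elements: [3, 4, 5, 6].
Therefore ans = [3, 4, 5, 6].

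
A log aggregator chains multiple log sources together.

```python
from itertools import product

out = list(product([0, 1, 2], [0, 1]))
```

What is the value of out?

Step 1: product([0, 1, 2], [0, 1]) gives all pairs:
  (0, 0)
  (0, 1)
  (1, 0)
  (1, 1)
  (2, 0)
  (2, 1)
Therefore out = [(0, 0), (0, 1), (1, 0), (1, 1), (2, 0), (2, 1)].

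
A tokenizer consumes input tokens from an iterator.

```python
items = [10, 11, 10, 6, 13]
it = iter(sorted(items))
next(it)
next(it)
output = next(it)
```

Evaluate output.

Step 1: sorted([10, 11, 10, 6, 13]) = [6, 10, 10, 11, 13].
Step 2: Create iterator and skip 2 elements.
Step 3: next() returns 10.
Therefore output = 10.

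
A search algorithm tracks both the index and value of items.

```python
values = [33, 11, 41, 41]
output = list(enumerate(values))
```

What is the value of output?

Step 1: enumerate pairs each element with its index:
  (0, 33)
  (1, 11)
  (2, 41)
  (3, 41)
Therefore output = [(0, 33), (1, 11), (2, 41), (3, 41)].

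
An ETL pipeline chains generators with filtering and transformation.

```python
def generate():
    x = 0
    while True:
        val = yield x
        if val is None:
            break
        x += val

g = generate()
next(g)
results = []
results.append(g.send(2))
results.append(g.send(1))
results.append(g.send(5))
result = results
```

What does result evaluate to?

Step 1: next(g) -> yield 0.
Step 2: send(2) -> x = 2, yield 2.
Step 3: send(1) -> x = 3, yield 3.
Step 4: send(5) -> x = 8, yield 8.
Therefore result = [2, 3, 8].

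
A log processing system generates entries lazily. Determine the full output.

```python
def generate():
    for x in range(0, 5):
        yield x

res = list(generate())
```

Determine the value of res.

Step 1: The generator yields each value from range(0, 5).
Step 2: list() consumes all yields: [0, 1, 2, 3, 4].
Therefore res = [0, 1, 2, 3, 4].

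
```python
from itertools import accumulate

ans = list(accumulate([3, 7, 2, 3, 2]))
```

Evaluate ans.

Step 1: accumulate computes running sums:
  + 3 = 3
  + 7 = 10
  + 2 = 12
  + 3 = 15
  + 2 = 17
Therefore ans = [3, 10, 12, 15, 17].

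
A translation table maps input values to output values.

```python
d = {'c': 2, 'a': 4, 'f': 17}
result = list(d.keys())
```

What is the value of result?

Step 1: d.keys() returns the dictionary keys in insertion order.
Therefore result = ['c', 'a', 'f'].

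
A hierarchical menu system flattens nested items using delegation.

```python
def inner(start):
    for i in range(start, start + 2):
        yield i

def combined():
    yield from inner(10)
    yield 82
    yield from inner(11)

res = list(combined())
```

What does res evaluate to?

Step 1: combined() delegates to inner(10):
  yield 10
  yield 11
Step 2: yield 82
Step 3: Delegates to inner(11):
  yield 11
  yield 12
Therefore res = [10, 11, 82, 11, 12].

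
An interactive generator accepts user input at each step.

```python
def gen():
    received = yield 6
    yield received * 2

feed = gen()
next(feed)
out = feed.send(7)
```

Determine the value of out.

Step 1: next(feed) advances to first yield, producing 6.
Step 2: send(7) resumes, received = 7.
Step 3: yield received * 2 = 7 * 2 = 14.
Therefore out = 14.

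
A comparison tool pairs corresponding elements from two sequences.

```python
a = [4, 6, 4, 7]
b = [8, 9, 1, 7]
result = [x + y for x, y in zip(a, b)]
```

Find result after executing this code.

Step 1: Add corresponding elements:
  4 + 8 = 12
  6 + 9 = 15
  4 + 1 = 5
  7 + 7 = 14
Therefore result = [12, 15, 5, 14].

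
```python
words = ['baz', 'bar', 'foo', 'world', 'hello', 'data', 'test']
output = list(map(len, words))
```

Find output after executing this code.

Step 1: Map len() to each word:
  'baz' -> 3
  'bar' -> 3
  'foo' -> 3
  'world' -> 5
  'hello' -> 5
  'data' -> 4
  'test' -> 4
Therefore output = [3, 3, 3, 5, 5, 4, 4].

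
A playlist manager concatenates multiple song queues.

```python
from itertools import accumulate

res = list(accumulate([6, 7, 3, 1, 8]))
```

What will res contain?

Step 1: accumulate computes running sums:
  + 6 = 6
  + 7 = 13
  + 3 = 16
  + 1 = 17
  + 8 = 25
Therefore res = [6, 13, 16, 17, 25].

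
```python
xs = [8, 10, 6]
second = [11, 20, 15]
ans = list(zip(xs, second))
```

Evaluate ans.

Step 1: zip pairs elements at same index:
  Index 0: (8, 11)
  Index 1: (10, 20)
  Index 2: (6, 15)
Therefore ans = [(8, 11), (10, 20), (6, 15)].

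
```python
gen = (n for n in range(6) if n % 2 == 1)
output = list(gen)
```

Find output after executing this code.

Step 1: Filter range(6) keeping only odd values:
  n=0: even, excluded
  n=1: odd, included
  n=2: even, excluded
  n=3: odd, included
  n=4: even, excluded
  n=5: odd, included
Therefore output = [1, 3, 5].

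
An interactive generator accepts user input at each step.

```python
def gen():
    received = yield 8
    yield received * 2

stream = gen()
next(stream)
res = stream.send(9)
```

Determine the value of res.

Step 1: next(stream) advances to first yield, producing 8.
Step 2: send(9) resumes, received = 9.
Step 3: yield received * 2 = 9 * 2 = 18.
Therefore res = 18.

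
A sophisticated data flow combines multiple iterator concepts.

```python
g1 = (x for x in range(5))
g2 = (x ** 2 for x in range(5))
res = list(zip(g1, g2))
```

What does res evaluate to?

Step 1: g1 produces [0, 1, 2, 3, 4].
Step 2: g2 produces [0, 1, 4, 9, 16].
Step 3: zip pairs them: [(0, 0), (1, 1), (2, 4), (3, 9), (4, 16)].
Therefore res = [(0, 0), (1, 1), (2, 4), (3, 9), (4, 16)].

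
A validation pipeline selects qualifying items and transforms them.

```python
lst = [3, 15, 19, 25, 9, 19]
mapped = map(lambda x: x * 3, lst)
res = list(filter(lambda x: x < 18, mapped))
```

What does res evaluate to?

Step 1: Map x * 3:
  3 -> 9
  15 -> 45
  19 -> 57
  25 -> 75
  9 -> 27
  19 -> 57
Step 2: Filter for < 18:
  9: kept
  45: removed
  57: removed
  75: removed
  27: removed
  57: removed
Therefore res = [9].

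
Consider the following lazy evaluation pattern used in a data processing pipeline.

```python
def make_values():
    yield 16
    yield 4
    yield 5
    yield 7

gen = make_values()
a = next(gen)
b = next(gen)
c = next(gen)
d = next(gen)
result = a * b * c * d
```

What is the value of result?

Step 1: Create generator and consume all values:
  a = next(gen) = 16
  b = next(gen) = 4
  c = next(gen) = 5
  d = next(gen) = 7
Step 2: result = 16 * 4 * 5 * 7 = 2240.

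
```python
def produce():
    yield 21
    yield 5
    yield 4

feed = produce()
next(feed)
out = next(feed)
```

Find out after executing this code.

Step 1: produce() creates a generator.
Step 2: next(feed) yields 21 (consumed and discarded).
Step 3: next(feed) yields 5, assigned to out.
Therefore out = 5.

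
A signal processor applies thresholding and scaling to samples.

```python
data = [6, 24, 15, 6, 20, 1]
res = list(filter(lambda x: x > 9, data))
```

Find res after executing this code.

Step 1: Filter elements > 9:
  6: removed
  24: kept
  15: kept
  6: removed
  20: kept
  1: removed
Therefore res = [24, 15, 20].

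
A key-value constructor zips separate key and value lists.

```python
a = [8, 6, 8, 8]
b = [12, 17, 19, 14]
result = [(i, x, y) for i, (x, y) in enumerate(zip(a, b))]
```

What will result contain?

Step 1: enumerate(zip(a, b)) gives index with paired elements:
  i=0: (8, 12)
  i=1: (6, 17)
  i=2: (8, 19)
  i=3: (8, 14)
Therefore result = [(0, 8, 12), (1, 6, 17), (2, 8, 19), (3, 8, 14)].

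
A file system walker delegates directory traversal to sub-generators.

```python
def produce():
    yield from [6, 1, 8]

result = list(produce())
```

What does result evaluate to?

Step 1: yield from delegates to the iterable, yielding each element.
Step 2: Collected values: [6, 1, 8].
Therefore result = [6, 1, 8].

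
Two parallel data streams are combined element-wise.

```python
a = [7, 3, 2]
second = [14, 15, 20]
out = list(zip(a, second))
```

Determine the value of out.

Step 1: zip pairs elements at same index:
  Index 0: (7, 14)
  Index 1: (3, 15)
  Index 2: (2, 20)
Therefore out = [(7, 14), (3, 15), (2, 20)].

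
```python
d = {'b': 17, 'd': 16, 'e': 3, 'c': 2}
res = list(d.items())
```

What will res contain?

Step 1: d.items() returns (key, value) pairs in insertion order.
Therefore res = [('b', 17), ('d', 16), ('e', 3), ('c', 2)].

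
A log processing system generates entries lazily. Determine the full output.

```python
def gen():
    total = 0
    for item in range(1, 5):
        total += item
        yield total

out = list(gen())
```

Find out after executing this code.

Step 1: Generator accumulates running sum:
  item=1: total = 1, yield 1
  item=2: total = 3, yield 3
  item=3: total = 6, yield 6
  item=4: total = 10, yield 10
Therefore out = [1, 3, 6, 10].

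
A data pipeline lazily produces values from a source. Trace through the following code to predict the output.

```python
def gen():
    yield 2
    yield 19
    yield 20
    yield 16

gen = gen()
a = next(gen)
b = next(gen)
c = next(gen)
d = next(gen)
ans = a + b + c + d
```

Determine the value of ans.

Step 1: Create generator and consume all values:
  a = next(gen) = 2
  b = next(gen) = 19
  c = next(gen) = 20
  d = next(gen) = 16
Step 2: ans = 2 + 19 + 20 + 16 = 57.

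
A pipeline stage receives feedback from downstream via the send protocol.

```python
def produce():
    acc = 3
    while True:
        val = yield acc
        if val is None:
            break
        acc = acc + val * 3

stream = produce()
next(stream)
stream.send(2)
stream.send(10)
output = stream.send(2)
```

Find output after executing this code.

Step 1: next() -> yield acc=3.
Step 2: send(2) -> val=2, acc = 3 + 2*3 = 9, yield 9.
Step 3: send(10) -> val=10, acc = 9 + 10*3 = 39, yield 39.
Step 4: send(2) -> val=2, acc = 39 + 2*3 = 45, yield 45.
Therefore output = 45.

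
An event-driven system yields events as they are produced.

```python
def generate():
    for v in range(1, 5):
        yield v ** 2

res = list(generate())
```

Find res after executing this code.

Step 1: For each v in range(1, 5), yield v**2:
  v=1: yield 1**2 = 1
  v=2: yield 2**2 = 4
  v=3: yield 3**2 = 9
  v=4: yield 4**2 = 16
Therefore res = [1, 4, 9, 16].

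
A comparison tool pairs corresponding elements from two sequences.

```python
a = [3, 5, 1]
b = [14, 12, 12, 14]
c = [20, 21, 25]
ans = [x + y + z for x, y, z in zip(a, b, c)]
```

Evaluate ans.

Step 1: zip three lists (truncates to shortest, len=3):
  3 + 14 + 20 = 37
  5 + 12 + 21 = 38
  1 + 12 + 25 = 38
Therefore ans = [37, 38, 38].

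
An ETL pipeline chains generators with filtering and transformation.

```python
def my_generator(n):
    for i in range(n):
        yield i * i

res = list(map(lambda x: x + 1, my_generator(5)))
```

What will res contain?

Step 1: my_generator(5) yields squares: [0, 1, 4, 9, 16].
Step 2: map adds 1 to each: [1, 2, 5, 10, 17].
Therefore res = [1, 2, 5, 10, 17].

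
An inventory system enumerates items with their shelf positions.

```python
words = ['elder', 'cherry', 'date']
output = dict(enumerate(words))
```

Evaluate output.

Step 1: enumerate pairs indices with words:
  0 -> 'elder'
  1 -> 'cherry'
  2 -> 'date'
Therefore output = {0: 'elder', 1: 'cherry', 2: 'date'}.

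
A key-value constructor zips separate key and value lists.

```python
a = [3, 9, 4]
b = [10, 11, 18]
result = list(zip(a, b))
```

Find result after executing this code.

Step 1: zip pairs elements at same index:
  Index 0: (3, 10)
  Index 1: (9, 11)
  Index 2: (4, 18)
Therefore result = [(3, 10), (9, 11), (4, 18)].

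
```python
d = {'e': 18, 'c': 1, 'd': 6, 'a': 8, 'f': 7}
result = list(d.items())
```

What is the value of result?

Step 1: d.items() returns (key, value) pairs in insertion order.
Therefore result = [('e', 18), ('c', 1), ('d', 6), ('a', 8), ('f', 7)].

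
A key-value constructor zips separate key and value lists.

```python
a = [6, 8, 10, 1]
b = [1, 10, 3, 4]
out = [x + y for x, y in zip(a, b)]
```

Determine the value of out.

Step 1: Add corresponding elements:
  6 + 1 = 7
  8 + 10 = 18
  10 + 3 = 13
  1 + 4 = 5
Therefore out = [7, 18, 13, 5].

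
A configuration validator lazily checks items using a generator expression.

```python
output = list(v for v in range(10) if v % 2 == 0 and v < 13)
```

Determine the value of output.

Step 1: Filter range(10) where v % 2 == 0 and v < 13:
  v=0: both conditions met, included
  v=1: excluded (1 % 2 != 0)
  v=2: both conditions met, included
  v=3: excluded (3 % 2 != 0)
  v=4: both conditions met, included
  v=5: excluded (5 % 2 != 0)
  v=6: both conditions met, included
  v=7: excluded (7 % 2 != 0)
  v=8: both conditions met, included
  v=9: excluded (9 % 2 != 0)
Therefore output = [0, 2, 4, 6, 8].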